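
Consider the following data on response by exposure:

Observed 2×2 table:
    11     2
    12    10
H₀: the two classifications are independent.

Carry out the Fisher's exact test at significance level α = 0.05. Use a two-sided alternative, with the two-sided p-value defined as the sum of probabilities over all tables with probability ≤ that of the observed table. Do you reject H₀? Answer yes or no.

Margins: r₁=13, r₂=22, c₁=23, c₂=12, n=35
p_obs = C(13,11)·C(22,12)/C(35,23); sum pmf over tables with pmf ≤ p_obs
p-value (two-sided) = 0.13905
At α=0.05: p ≥ α → fail to reject H₀

reject H₀: no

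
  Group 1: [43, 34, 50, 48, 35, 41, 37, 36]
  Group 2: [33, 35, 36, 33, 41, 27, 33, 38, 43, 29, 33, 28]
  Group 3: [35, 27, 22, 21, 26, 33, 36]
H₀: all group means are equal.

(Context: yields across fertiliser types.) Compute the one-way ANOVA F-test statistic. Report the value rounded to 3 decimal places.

Group means [40.50, 34.08, 28.57], grand mean 34.556
SSB = Σnᵢ(x̄ᵢ−x̄)² = 536.036; SSW = ΣΣ(x−x̄ᵢ)² = 748.631
MSB = 536.036/2 = 268.0179; MSW = 748.631/24 = 31.1930
F = MSB/MSW = 8.5923
df = (2, 24)

test statistic = 8.592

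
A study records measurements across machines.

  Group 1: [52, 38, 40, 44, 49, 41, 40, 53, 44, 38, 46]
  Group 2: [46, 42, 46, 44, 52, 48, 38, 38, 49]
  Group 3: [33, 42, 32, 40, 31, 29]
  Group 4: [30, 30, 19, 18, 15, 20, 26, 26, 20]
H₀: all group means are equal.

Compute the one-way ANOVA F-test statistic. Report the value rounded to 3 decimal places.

test statistic = 36.444

Group means [44.09, 44.78, 34.50, 22.67], grand mean 37.114
SSB = Σnᵢ(x̄ᵢ−x̄)² = 2983.578; SSW = ΣΣ(x−x̄ᵢ)² = 845.965
MSB = 2983.578/3 = 994.5261; MSW = 845.965/31 = 27.2892
F = MSB/MSW = 36.4440
df = (3, 31)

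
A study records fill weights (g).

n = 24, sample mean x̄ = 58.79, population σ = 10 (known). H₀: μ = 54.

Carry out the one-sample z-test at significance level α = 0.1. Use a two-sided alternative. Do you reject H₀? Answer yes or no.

SE = σ/√n = 10/√24 = 2.0412
z = (x̄−μ₀)/SE = (58.79−54)/2.0412 = 2.3466
p-value (two-sided) = 0.01895
At α=0.1: p < α → reject H₀

reject H₀: yes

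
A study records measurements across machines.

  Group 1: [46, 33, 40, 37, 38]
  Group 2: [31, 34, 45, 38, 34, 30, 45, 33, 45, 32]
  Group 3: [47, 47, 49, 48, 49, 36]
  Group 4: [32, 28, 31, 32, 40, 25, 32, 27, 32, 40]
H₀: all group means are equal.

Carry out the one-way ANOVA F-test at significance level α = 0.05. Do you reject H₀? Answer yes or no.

Group means [38.80, 36.70, 46.00, 31.90], grand mean 37.290
SSB = Σnᵢ(x̄ᵢ−x̄)² = 760.587; SSW = ΣΣ(x−x̄ᵢ)² = 769.800
MSB = 760.587/3 = 253.5290; MSW = 769.800/27 = 28.5111
F = MSB/MSW = 8.8923
df = (3, 27)
p-value (upper-tail) = 0.00029
At α=0.05: p < α → reject H₀

reject H₀: yes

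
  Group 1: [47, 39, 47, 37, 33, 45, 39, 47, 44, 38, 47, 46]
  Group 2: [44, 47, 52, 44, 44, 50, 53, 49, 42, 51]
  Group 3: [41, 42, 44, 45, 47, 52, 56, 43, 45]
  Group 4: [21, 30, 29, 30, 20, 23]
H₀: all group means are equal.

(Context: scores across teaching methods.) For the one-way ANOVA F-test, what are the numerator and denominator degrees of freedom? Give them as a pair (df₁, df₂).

k = 4 groups, N = 37 total
df = (k−1, N−k) = (4−1, 37−4) = (3, 33)

degrees of freedom = [3, 33]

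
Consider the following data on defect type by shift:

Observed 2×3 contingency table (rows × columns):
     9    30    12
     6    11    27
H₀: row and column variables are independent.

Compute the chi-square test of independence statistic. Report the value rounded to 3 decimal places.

Row totals [51, 44], col totals [15, 41, 39], n=95
χ² = (9−8.05)²/8.05 + (30−22.01)²/22.01 + (12−20.94)²/20.94 + (6−6.95)²/6.95 + (11−18.99)²/18.99 + (27−18.06)²/18.06 = 14.7383
df = 2

test statistic = 14.738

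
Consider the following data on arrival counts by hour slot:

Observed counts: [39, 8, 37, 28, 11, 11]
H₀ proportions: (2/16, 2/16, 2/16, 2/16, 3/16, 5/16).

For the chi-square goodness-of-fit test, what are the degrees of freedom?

df = k − 1 = 6 − 1 = 5

degrees of freedom = 5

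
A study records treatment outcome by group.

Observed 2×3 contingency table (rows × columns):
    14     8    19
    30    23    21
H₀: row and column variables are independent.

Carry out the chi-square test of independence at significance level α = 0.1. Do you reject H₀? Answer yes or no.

Row totals [41, 74], col totals [44, 31, 40], n=115
χ² = (14−15.69)²/15.69 + (8−11.05)²/11.05 + (19−14.26)²/14.26 + (30−28.31)²/28.31 + (23−19.95)²/19.95 + (21−25.74)²/25.74 = 4.0393
df = 2
p-value (upper-tail) = 0.13270
At α=0.1: p ≥ α → fail to reject H₀

reject H₀: no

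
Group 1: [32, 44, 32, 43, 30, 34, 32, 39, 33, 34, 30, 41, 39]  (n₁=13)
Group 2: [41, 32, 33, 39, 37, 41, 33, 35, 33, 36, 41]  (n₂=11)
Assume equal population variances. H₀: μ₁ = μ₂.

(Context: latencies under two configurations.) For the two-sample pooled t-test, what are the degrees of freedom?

df = n₁ + n₂ − 2 = 13 + 11 − 2 = 22

degrees of freedom = 22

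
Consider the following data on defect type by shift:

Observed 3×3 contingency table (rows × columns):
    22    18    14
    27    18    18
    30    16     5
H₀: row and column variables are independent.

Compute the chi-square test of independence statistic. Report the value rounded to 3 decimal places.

test statistic = 7.471

Row totals [54, 63, 51], col totals [79, 52, 37], n=168
χ² = (22−25.39)²/25.39 + (18−16.71)²/16.71 + (14−11.89)²/11.89 + (27−29.62)²/29.62 + (18−19.50)²/19.50 + (18−13.88)²/13.88 + (30−23.98)²/23.98 + (16−15.79)²/15.79 + (5−11.23)²/11.23 = 7.4708
df = 4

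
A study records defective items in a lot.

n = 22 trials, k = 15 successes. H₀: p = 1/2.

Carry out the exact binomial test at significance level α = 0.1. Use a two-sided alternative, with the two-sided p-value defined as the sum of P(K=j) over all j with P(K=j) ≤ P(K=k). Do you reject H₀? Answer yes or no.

Exact binomial: n=22, k=15, p₀=1/2=0.5000
P(X=j) = C(n,j)·p₀^j·(1−p₀)^(n−j); p = Σ P(X=j) over j with P(X=j) ≤ P(X=15)
p-value (two-sided) = 0.13380
At α=0.1: p ≥ α → fail to reject H₀

reject H₀: no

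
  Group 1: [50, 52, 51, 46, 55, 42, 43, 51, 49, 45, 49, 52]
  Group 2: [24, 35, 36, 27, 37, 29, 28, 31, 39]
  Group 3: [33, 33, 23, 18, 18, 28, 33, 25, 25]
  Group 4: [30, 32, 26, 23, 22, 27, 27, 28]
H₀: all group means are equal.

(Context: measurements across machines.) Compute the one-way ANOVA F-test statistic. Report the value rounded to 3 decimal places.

Group means [48.75, 31.78, 26.22, 26.88], grand mean 34.789
SSB = Σnᵢ(x̄ᵢ−x̄)² = 3582.080; SSW = ΣΣ(x−x̄ᵢ)² = 752.236
MSB = 3582.080/3 = 1194.0266; MSW = 752.236/34 = 22.1246
F = MSB/MSW = 53.9683
df = (3, 34)

test statistic = 53.968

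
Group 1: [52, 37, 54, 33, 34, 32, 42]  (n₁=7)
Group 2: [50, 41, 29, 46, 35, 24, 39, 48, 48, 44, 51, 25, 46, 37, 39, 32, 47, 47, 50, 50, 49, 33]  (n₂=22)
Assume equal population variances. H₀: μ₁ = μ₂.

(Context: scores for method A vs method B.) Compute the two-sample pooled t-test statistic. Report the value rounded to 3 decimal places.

test statistic = -0.211

x̄₁=40.571, s₁=9.126, n₁=7
x̄₂=41.364, s₂=8.528, n₂=22
s_p² = [6·9.126² + 21·8.528²]/27 = 75.0669
SE = √(s_p²·(1/7+1/22)) = 3.7598
t = (40.571−41.364)/3.7598 = -0.2107
df = 27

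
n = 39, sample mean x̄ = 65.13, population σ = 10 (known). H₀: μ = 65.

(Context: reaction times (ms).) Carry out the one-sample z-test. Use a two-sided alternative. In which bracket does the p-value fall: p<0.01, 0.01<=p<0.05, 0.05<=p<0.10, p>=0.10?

p-value bracket: p>=0.10

SE = σ/√n = 10/√39 = 1.6013
z = (x̄−μ₀)/SE = (65.13−65)/1.6013 = 0.0812
p-value (two-sided) = 0.93529
→ bracket: p>=0.10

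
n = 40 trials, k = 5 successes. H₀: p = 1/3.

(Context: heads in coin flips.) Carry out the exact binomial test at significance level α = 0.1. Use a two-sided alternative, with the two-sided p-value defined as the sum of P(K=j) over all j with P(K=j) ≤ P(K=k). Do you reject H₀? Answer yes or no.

reject H₀: yes

Exact binomial: n=40, k=5, p₀=1/3=0.3333
P(X=j) = C(n,j)·p₀^j·(1−p₀)^(n−j); p = Σ P(X=j) over j with P(X=j) ≤ P(X=5)
p-value (two-sided) = 0.00395
At α=0.1: p < α → reject H₀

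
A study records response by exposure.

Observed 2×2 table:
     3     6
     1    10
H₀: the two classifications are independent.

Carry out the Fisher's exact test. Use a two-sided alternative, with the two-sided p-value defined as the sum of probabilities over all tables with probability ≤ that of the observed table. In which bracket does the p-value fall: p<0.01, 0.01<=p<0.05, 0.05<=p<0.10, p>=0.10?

p-value bracket: p>=0.10

Margins: r₁=9, r₂=11, c₁=4, c₂=16, n=20
p_obs = C(9,3)·C(11,1)/C(20,4); sum pmf over tables with pmf ≤ p_obs
p-value (two-sided) = 0.28483
→ bracket: p>=0.10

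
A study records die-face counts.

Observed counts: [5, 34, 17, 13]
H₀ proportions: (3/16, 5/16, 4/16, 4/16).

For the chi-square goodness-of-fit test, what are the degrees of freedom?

degrees of freedom = 3

df = k − 1 = 4 − 1 = 3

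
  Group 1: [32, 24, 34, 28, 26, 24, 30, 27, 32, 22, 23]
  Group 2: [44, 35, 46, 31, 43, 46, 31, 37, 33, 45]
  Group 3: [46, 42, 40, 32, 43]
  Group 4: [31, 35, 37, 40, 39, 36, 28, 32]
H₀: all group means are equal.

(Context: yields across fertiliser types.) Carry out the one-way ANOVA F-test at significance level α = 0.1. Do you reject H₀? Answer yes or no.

reject H₀: yes

Group means [27.45, 39.10, 40.60, 34.75], grand mean 34.529
SSB = Σnᵢ(x̄ᵢ−x̄)² = 944.143; SSW = ΣΣ(x−x̄ᵢ)² = 756.327
MSB = 944.143/3 = 314.7144; MSW = 756.327/30 = 25.2109
F = MSB/MSW = 12.4833
df = (3, 30)
p-value (upper-tail) = 0.00002
At α=0.1: p < α → reject H₀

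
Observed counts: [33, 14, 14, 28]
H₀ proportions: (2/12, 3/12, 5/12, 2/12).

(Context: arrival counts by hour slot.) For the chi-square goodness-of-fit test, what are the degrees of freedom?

degrees of freedom = 3

df = k − 1 = 4 − 1 = 3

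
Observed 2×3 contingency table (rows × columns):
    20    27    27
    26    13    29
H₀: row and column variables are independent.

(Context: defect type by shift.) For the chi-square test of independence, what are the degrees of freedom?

degrees of freedom = 2

df = (r−1)(c−1) = (2−1)·(3−1) = 2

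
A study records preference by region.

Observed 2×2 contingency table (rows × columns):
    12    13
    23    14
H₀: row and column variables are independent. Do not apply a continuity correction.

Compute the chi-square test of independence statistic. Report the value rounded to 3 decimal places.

test statistic = 1.217

Row totals [25, 37], col totals [35, 27], n=62
χ² = (12−14.11)²/14.11 + (13−10.89)²/10.89 + (23−20.89)²/20.89 + (14−16.11)²/16.11 = 1.2172
df = 1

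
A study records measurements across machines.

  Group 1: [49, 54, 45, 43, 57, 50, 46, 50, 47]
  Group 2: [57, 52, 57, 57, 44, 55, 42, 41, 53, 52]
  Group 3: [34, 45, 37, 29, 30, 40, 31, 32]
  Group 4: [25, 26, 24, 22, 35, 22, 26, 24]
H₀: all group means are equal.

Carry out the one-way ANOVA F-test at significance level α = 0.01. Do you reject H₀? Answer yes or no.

Group means [49.00, 51.00, 34.75, 25.50], grand mean 40.943
SSB = Σnᵢ(x̄ᵢ−x̄)² = 3810.386; SSW = ΣΣ(x−x̄ᵢ)² = 851.500
MSB = 3810.386/3 = 1270.1286; MSW = 851.500/31 = 27.4677
F = MSB/MSW = 46.2407
df = (3, 31)
p-value (upper-tail) = 0.00000
At α=0.01: p < α → reject H₀

reject H₀: yes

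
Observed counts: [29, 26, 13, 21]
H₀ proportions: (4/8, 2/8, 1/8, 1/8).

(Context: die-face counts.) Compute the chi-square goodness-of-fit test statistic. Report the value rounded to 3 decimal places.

test statistic = 15.112

n = 89; E_i = n·p_i = [44.50, 22.25, 11.12, 11.12]
χ² = (29−44.50)²/44.50 + (26−22.25)²/22.25 + (13−11.12)²/11.12 + (21−11.12)²/11.12 = 15.1124
df = 3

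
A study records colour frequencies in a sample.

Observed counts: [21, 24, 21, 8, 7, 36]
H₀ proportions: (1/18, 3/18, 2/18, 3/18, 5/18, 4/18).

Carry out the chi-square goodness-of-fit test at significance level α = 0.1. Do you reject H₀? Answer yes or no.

n = 117; E_i = n·p_i = [6.50, 19.50, 13.00, 19.50, 32.50, 26.00]
χ² = (21−6.50)²/6.50 + (24−19.50)²/19.50 + (21−13.00)²/13.00 + (8−19.50)²/19.50 + (7−32.50)²/32.50 + (36−26.00)²/26.00 = 68.9436
df = 5
p-value (upper-tail) = 0.00000
At α=0.1: p < α → reject H₀

reject H₀: yes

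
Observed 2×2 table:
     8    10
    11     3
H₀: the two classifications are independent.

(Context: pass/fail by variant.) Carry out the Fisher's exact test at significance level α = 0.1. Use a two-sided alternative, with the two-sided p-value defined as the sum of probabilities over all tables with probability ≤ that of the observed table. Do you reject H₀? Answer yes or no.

Margins: r₁=18, r₂=14, c₁=19, c₂=13, n=32
p_obs = C(18,8)·C(14,11)/C(32,19); sum pmf over tables with pmf ≤ p_obs
p-value (two-sided) = 0.07511
At α=0.1: p < α → reject H₀

reject H₀: yes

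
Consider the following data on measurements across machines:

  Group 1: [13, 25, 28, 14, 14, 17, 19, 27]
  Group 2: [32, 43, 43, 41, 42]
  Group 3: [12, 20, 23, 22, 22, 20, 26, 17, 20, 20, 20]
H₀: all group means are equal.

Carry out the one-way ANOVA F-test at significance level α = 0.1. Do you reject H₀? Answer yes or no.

Group means [19.62, 40.20, 20.18], grand mean 24.167
SSB = Σnᵢ(x̄ᵢ−x̄)² = 1625.022; SSW = ΣΣ(x−x̄ᵢ)² = 480.311
MSB = 1625.022/2 = 812.5110; MSW = 480.311/21 = 22.8720
F = MSB/MSW = 35.5243
df = (2, 21)
p-value (upper-tail) = 0.00000
At α=0.1: p < α → reject H₀

reject H₀: yes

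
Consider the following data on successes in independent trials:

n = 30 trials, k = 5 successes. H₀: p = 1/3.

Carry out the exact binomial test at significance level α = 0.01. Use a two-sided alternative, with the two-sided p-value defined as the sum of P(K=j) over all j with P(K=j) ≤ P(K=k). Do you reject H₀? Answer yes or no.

reject H₀: no

Exact binomial: n=30, k=5, p₀=1/3=0.3333
P(X=j) = C(n,j)·p₀^j·(1−p₀)^(n−j); p = Σ P(X=j) over j with P(X=j) ≤ P(X=5)
p-value (two-sided) = 0.05425
At α=0.01: p ≥ α → fail to reject H₀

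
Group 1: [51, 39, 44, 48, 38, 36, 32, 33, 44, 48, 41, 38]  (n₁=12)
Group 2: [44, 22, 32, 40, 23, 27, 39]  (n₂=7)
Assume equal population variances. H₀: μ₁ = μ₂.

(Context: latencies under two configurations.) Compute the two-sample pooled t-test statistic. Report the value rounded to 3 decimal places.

x̄₁=41.000, s₁=6.090, n₁=12
x̄₂=32.429, s₂=8.772, n₂=7
s_p² = [11·6.090² + 6·8.772²]/17 = 51.1597
SE = √(s_p²·(1/12+1/7)) = 3.4017
t = (41.000−32.429)/3.4017 = 2.5197
df = 17

test statistic = 2.520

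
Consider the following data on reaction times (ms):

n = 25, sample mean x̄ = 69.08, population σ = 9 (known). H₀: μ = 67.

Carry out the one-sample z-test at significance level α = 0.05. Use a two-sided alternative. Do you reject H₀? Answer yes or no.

SE = σ/√n = 9/√25 = 1.8000
z = (x̄−μ₀)/SE = (69.08−67)/1.8000 = 1.1556
p-value (two-sided) = 0.24786
At α=0.05: p ≥ α → fail to reject H₀

reject H₀: no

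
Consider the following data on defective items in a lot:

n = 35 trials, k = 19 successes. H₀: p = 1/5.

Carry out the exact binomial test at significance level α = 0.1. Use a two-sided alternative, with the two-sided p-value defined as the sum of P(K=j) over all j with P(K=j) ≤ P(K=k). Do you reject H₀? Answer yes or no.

Exact binomial: n=35, k=19, p₀=1/5=0.2000
P(X=j) = C(n,j)·p₀^j·(1−p₀)^(n−j); p = Σ P(X=j) over j with P(X=j) ≤ P(X=19)
p-value (two-sided) = 0.00001
At α=0.1: p < α → reject H₀

reject H₀: yes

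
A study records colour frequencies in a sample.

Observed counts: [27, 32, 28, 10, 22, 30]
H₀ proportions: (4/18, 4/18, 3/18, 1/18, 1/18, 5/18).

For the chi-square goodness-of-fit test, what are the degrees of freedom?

df = k − 1 = 6 − 1 = 5

degrees of freedom = 5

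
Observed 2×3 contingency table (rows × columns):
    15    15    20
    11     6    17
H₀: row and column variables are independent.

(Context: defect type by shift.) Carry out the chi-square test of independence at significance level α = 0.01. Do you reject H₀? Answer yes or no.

reject H₀: no

Row totals [50, 34], col totals [26, 21, 37], n=84
χ² = (15−15.48)²/15.48 + (15−12.50)²/12.50 + (20−22.02)²/22.02 + (11−10.52)²/10.52 + (6−8.50)²/8.50 + (17−14.98)²/14.98 = 1.7310
df = 2
p-value (upper-tail) = 0.42085
At α=0.01: p ≥ α → fail to reject H₀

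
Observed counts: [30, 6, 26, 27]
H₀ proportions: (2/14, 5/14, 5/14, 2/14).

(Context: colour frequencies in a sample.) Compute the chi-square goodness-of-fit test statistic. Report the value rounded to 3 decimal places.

n = 89; E_i = n·p_i = [12.71, 31.79, 31.79, 12.71]
χ² = (30−12.71)²/12.71 + (6−31.79)²/31.79 + (26−31.79)²/31.79 + (27−12.71)²/12.71 = 61.5236
df = 3

test statistic = 61.524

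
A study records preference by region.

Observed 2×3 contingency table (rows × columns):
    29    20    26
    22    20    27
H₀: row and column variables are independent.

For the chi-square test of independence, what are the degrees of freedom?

degrees of freedom = 2

df = (r−1)(c−1) = (2−1)·(3−1) = 2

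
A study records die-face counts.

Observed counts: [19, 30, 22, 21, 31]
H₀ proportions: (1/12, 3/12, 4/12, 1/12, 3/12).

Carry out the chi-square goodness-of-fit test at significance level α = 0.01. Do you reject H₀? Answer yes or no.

reject H₀: yes

n = 123; E_i = n·p_i = [10.25, 30.75, 41.00, 10.25, 30.75]
χ² = (19−10.25)²/10.25 + (30−30.75)²/30.75 + (22−41.00)²/41.00 + (21−10.25)²/10.25 + (31−30.75)²/30.75 = 27.5691
df = 4
p-value (upper-tail) = 0.00002
At α=0.01: p < α → reject H₀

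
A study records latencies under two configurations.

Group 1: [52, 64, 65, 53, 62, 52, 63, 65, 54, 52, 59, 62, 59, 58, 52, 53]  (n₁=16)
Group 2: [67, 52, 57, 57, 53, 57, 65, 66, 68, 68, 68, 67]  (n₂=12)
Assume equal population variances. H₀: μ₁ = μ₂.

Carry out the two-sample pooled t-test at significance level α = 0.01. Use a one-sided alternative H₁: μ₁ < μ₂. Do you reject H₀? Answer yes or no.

x̄₁=57.812, s₁=5.180, n₁=16
x̄₂=62.083, s₂=6.317, n₂=12
s_p² = [15·5.180² + 11·6.317²]/26 = 32.3598
SE = √(s_p²·(1/16+1/12)) = 2.1724
t = (57.812−62.083)/2.1724 = -1.9660
df = 26
p-value (one-sided, H₁ less) = 0.03003
At α=0.01: p ≥ α → fail to reject H₀

reject H₀: no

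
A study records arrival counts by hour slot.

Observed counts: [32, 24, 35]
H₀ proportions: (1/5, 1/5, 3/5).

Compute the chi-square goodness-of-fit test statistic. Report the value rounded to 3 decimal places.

n = 91; E_i = n·p_i = [18.20, 18.20, 54.60]
χ² = (32−18.20)²/18.20 + (24−18.20)²/18.20 + (35−54.60)²/54.60 = 19.3480
df = 2

test statistic = 19.348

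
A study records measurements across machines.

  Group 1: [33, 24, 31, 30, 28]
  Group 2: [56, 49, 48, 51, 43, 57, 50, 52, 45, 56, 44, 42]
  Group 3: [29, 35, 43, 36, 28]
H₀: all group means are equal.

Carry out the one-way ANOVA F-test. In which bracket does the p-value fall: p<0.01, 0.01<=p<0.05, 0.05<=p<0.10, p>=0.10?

Group means [29.20, 49.42, 34.20], grand mean 41.364
SSB = Σnᵢ(x̄ᵢ−x̄)² = 1774.574; SSW = ΣΣ(x−x̄ᵢ)² = 494.517
MSB = 1774.574/2 = 887.2871; MSW = 494.517/19 = 26.0272
F = MSB/MSW = 34.0908
df = (2, 19)
p-value (upper-tail) = 0.00000
→ bracket: p<0.01

p-value bracket: p<0.01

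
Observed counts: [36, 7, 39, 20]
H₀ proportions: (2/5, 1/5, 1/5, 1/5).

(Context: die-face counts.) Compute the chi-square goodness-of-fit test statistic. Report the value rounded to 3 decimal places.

n = 102; E_i = n·p_i = [40.80, 20.40, 20.40, 20.40]
χ² = (36−40.80)²/40.80 + (7−20.40)²/20.40 + (39−20.40)²/20.40 + (20−20.40)²/20.40 = 26.3333
df = 3

test statistic = 26.333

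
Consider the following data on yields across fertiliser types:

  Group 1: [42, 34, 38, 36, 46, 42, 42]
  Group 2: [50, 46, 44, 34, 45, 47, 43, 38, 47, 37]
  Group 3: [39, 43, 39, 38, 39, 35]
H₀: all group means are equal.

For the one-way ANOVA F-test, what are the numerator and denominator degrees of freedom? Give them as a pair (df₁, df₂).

degrees of freedom = [2, 20]

k = 3 groups, N = 23 total
df = (k−1, N−k) = (3−1, 23−3) = (2, 20)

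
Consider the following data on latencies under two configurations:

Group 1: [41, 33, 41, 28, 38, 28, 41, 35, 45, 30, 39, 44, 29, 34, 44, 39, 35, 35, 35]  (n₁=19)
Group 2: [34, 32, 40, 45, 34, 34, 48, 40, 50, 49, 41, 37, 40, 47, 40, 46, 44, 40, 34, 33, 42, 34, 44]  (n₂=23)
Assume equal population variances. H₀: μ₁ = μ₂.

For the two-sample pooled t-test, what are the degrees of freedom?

degrees of freedom = 40

df = n₁ + n₂ − 2 = 19 + 23 − 2 = 40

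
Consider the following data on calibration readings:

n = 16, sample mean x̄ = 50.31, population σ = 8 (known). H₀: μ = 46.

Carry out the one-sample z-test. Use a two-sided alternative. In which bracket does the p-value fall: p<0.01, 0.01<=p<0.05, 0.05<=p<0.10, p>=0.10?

p-value bracket: 0.01<=p<0.05

SE = σ/√n = 8/√16 = 2.0000
z = (x̄−μ₀)/SE = (50.31−46)/2.0000 = 2.1550
p-value (two-sided) = 0.03116
→ bracket: 0.01<=p<0.05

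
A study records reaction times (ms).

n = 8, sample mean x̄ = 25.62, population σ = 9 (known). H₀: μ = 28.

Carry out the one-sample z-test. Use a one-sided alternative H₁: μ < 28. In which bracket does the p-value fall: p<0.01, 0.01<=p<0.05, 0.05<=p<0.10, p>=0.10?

SE = σ/√n = 9/√8 = 3.1820
z = (x̄−μ₀)/SE = (25.62−28)/3.1820 = -0.7480
p-value (one-sided, H₁ less) = 0.22724
→ bracket: p>=0.10

p-value bracket: p>=0.10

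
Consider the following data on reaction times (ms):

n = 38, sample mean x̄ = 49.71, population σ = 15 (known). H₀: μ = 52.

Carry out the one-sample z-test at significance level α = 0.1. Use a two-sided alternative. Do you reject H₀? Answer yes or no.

SE = σ/√n = 15/√38 = 2.4333
z = (x̄−μ₀)/SE = (49.71−52)/2.4333 = -0.9411
p-value (two-sided) = 0.34665
At α=0.1: p ≥ α → fail to reject H₀

reject H₀: no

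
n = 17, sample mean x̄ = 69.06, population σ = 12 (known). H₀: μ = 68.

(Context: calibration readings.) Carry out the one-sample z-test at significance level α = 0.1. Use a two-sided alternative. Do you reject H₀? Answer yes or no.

SE = σ/√n = 12/√17 = 2.9104
z = (x̄−μ₀)/SE = (69.06−68)/2.9104 = 0.3642
p-value (two-sided) = 0.71570
At α=0.1: p ≥ α → fail to reject H₀

reject H₀: no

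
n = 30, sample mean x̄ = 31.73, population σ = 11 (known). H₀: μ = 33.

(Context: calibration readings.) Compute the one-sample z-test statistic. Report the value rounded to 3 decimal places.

test statistic = -0.632

SE = σ/√n = 11/√30 = 2.0083
z = (x̄−μ₀)/SE = (31.73−33)/2.0083 = -0.6324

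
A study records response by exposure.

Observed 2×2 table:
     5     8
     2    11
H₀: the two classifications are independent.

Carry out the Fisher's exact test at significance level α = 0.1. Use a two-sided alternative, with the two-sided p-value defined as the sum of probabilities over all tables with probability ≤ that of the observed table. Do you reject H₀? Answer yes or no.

Margins: r₁=13, r₂=13, c₁=7, c₂=19, n=26
p_obs = C(13,5)·C(13,2)/C(26,7); sum pmf over tables with pmf ≤ p_obs
p-value (two-sided) = 0.37826
At α=0.1: p ≥ α → fail to reject H₀

reject H₀: no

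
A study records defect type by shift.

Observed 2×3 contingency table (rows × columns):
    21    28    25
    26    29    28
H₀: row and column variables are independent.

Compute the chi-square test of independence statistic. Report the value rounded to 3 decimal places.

test statistic = 0.204

Row totals [74, 83], col totals [47, 57, 53], n=157
χ² = (21−22.15)²/22.15 + (28−26.87)²/26.87 + (25−24.98)²/24.98 + (26−24.85)²/24.85 + (29−30.13)²/30.13 + (28−28.02)²/28.02 = 0.2040
df = 2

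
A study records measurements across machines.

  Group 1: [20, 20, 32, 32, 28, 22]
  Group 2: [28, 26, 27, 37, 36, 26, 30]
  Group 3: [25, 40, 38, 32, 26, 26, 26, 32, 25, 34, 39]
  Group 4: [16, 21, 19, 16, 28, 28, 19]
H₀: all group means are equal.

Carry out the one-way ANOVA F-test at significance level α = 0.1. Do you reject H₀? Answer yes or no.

Group means [25.67, 30.00, 31.18, 21.00], grand mean 27.548
SSB = Σnᵢ(x̄ᵢ−x̄)² = 508.708; SSW = ΣΣ(x−x̄ᵢ)² = 800.970
MSB = 508.708/3 = 169.5692; MSW = 800.970/27 = 29.6655
F = MSB/MSW = 5.7160
df = (3, 27)
p-value (upper-tail) = 0.00366
At α=0.1: p < α → reject H₀

reject H₀: yes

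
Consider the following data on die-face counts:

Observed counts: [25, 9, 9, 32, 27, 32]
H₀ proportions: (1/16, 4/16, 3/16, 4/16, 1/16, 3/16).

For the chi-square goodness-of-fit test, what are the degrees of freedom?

df = k − 1 = 6 − 1 = 5

degrees of freedom = 5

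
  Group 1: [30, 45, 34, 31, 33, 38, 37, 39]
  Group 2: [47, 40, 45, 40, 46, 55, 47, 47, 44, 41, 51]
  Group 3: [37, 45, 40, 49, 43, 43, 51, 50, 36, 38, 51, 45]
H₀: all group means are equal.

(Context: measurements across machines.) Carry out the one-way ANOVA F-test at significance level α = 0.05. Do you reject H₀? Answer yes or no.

Group means [35.88, 45.73, 44.00], grand mean 42.516
SSB = Σnᵢ(x̄ᵢ−x̄)² = 492.685; SSW = ΣΣ(x−x̄ᵢ)² = 707.057
MSB = 492.685/2 = 246.3426; MSW = 707.057/28 = 25.2520
F = MSB/MSW = 9.7554
df = (2, 28)
p-value (upper-tail) = 0.00061
At α=0.05: p < α → reject H₀

reject H₀: yes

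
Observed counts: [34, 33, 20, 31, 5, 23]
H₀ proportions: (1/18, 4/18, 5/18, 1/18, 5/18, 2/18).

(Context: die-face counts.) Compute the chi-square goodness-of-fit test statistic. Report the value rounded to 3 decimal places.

test statistic = 191.654

n = 146; E_i = n·p_i = [8.11, 32.44, 40.56, 8.11, 40.56, 16.22]
χ² = (34−8.11)²/8.11 + (33−32.44)²/32.44 + (20−40.56)²/40.56 + (31−8.11)²/8.11 + (5−40.56)²/40.56 + (23−16.22)²/16.22 = 191.6541
df = 5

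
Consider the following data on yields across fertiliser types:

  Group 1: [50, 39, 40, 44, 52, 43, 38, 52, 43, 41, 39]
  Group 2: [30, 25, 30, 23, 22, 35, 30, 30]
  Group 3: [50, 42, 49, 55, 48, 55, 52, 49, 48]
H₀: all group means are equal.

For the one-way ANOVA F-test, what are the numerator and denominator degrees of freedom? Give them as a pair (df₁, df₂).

degrees of freedom = [2, 25]

k = 3 groups, N = 28 total
df = (k−1, N−k) = (3−1, 28−3) = (2, 25)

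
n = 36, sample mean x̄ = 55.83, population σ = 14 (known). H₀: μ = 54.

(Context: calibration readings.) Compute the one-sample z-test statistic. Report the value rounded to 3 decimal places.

test statistic = 0.784

SE = σ/√n = 14/√36 = 2.3333
z = (x̄−μ₀)/SE = (55.83−54)/2.3333 = 0.7843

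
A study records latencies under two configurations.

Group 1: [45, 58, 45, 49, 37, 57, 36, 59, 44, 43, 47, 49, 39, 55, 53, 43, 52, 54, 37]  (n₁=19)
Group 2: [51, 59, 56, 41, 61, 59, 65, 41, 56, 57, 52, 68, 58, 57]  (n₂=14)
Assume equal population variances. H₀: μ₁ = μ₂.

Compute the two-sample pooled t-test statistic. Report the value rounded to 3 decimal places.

x̄₁=47.474, s₁=7.366, n₁=19
x̄₂=55.786, s₂=7.668, n₂=14
s_p² = [18·7.366² + 13·7.668²]/31 = 56.1643
SE = √(s_p²·(1/19+1/14)) = 2.6397
t = (47.474−55.786)/2.6397 = -3.1489
df = 31

test statistic = -3.149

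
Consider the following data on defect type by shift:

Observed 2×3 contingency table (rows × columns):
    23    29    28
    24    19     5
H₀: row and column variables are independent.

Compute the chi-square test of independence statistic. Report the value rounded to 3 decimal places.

test statistic = 10.811

Row totals [80, 48], col totals [47, 48, 33], n=128
χ² = (23−29.38)²/29.38 + (29−30.00)²/30.00 + (28−20.62)²/20.62 + (24−17.62)²/17.62 + (19−18.00)²/18.00 + (5−12.38)²/12.38 = 10.8106
df = 2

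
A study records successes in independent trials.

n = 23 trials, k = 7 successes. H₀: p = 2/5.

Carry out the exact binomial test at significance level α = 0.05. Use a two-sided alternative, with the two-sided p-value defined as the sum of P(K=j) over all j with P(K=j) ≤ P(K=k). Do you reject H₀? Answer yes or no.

Exact binomial: n=23, k=7, p₀=2/5=0.4000
P(X=j) = C(n,j)·p₀^j·(1−p₀)^(n−j); p = Σ P(X=j) over j with P(X=j) ≤ P(X=7)
p-value (two-sided) = 0.40091
At α=0.05: p ≥ α → fail to reject H₀

reject H₀: no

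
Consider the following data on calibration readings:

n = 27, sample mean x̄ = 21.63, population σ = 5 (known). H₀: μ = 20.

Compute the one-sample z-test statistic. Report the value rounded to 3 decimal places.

SE = σ/√n = 5/√27 = 0.9623
z = (x̄−μ₀)/SE = (21.63−20)/0.9623 = 1.6939

test statistic = 1.694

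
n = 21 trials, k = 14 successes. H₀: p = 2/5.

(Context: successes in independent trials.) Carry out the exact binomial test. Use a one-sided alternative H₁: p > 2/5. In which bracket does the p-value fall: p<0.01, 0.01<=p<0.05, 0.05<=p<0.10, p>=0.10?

p-value bracket: 0.01<=p<0.05

Exact binomial: n=21, k=14, p₀=2/5=0.4000
P(X≥14) from Σ C(n,i)·p₀^i·(1−p₀)^(n−i)
p-value (one-sided, H₁ greater) = 0.01229
→ bracket: 0.01<=p<0.05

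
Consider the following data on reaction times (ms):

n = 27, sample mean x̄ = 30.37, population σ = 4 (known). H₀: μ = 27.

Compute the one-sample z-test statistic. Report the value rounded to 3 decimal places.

SE = σ/√n = 4/√27 = 0.7698
z = (x̄−μ₀)/SE = (30.37−27)/0.7698 = 4.3778

test statistic = 4.378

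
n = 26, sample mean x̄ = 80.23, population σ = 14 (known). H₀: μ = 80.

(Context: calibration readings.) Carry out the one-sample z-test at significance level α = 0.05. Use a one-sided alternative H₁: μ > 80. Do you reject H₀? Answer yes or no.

SE = σ/√n = 14/√26 = 2.7456
z = (x̄−μ₀)/SE = (80.23−80)/2.7456 = 0.0838
p-value (one-sided, H₁ greater) = 0.46662
At α=0.05: p ≥ α → fail to reject H₀

reject H₀: no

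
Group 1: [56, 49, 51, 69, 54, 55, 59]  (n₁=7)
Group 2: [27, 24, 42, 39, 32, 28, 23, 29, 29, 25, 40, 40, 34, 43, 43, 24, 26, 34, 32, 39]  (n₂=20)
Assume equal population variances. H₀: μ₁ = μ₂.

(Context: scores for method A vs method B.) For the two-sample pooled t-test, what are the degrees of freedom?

df = n₁ + n₂ − 2 = 7 + 20 − 2 = 25

degrees of freedom = 25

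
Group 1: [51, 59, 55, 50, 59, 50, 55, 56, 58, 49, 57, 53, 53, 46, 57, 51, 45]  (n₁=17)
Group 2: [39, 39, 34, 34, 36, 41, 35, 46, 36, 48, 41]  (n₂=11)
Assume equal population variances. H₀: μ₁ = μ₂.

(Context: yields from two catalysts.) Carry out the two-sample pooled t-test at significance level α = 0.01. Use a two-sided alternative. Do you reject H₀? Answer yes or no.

x̄₁=53.176, s₁=4.334, n₁=17
x̄₂=39.000, s₂=4.712, n₂=11
s_p² = [16·4.334² + 10·4.712²]/26 = 20.0950
SE = √(s_p²·(1/17+1/11)) = 1.7346
t = (53.176−39.000)/1.7346 = 8.1727
df = 26
p-value (two-sided) = 0.00000
At α=0.01: p < α → reject H₀

reject H₀: yes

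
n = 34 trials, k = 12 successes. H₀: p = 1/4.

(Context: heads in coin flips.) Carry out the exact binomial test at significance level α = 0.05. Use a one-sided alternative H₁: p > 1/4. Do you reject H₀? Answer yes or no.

Exact binomial: n=34, k=12, p₀=1/4=0.2500
P(X≥12) from Σ C(n,i)·p₀^i·(1−p₀)^(n−i)
p-value (one-sided, H₁ greater) = 0.11930
At α=0.05: p ≥ α → fail to reject H₀

reject H₀: no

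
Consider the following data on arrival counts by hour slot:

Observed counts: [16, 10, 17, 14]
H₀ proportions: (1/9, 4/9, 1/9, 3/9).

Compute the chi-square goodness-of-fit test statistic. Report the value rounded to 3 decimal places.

n = 57; E_i = n·p_i = [6.33, 25.33, 6.33, 19.00]
χ² = (16−6.33)²/6.33 + (10−25.33)²/25.33 + (17−6.33)²/6.33 + (14−19.00)²/19.00 = 43.3158
df = 3

test statistic = 43.316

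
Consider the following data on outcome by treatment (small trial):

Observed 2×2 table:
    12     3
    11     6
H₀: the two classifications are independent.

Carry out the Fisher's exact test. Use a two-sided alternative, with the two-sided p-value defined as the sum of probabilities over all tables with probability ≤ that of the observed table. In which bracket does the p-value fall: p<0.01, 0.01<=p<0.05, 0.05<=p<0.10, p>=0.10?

p-value bracket: p>=0.10

Margins: r₁=15, r₂=17, c₁=23, c₂=9, n=32
p_obs = C(15,12)·C(17,11)/C(32,23); sum pmf over tables with pmf ≤ p_obs
p-value (two-sided) = 0.44405
→ bracket: p>=0.10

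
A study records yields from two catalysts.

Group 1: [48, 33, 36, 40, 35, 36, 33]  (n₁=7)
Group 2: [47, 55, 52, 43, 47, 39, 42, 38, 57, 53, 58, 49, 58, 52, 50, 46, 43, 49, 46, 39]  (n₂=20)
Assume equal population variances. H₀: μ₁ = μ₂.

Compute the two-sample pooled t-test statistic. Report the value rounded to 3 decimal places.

x̄₁=37.286, s₁=5.282, n₁=7
x̄₂=48.150, s₂=6.285, n₂=20
s_p² = [6·5.282² + 19·6.285²]/25 = 36.7191
SE = √(s_p²·(1/7+1/20)) = 2.6611
t = (37.286−48.150)/2.6611 = -4.0826
df = 25

test statistic = -4.083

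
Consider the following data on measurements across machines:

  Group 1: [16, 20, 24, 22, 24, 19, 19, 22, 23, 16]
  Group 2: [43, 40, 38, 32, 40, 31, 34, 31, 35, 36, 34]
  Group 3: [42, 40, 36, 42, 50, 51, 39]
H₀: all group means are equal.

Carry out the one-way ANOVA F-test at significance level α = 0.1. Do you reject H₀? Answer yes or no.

Group means [20.50, 35.82, 42.86], grand mean 32.107
SSB = Σnᵢ(x̄ᵢ−x̄)² = 2307.685; SSW = ΣΣ(x−x̄ᵢ)² = 428.994
MSB = 2307.685/2 = 1153.8425; MSW = 428.994/25 = 17.1597
F = MSB/MSW = 67.2413
df = (2, 25)
p-value (upper-tail) = 0.00000
At α=0.1: p < α → reject H₀

reject H₀: yes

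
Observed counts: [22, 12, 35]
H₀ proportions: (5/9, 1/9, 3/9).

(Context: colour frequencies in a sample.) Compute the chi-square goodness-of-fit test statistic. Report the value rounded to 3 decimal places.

test statistic = 15.670

n = 69; E_i = n·p_i = [38.33, 7.67, 23.00]
χ² = (22−38.33)²/38.33 + (12−7.67)²/7.67 + (35−23.00)²/23.00 = 15.6696
df = 2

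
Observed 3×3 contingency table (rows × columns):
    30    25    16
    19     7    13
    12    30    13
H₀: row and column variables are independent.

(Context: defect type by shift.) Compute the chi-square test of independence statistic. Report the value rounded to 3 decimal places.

test statistic = 14.987

Row totals [71, 39, 55], col totals [61, 62, 42], n=165
χ² = (30−26.25)²/26.25 + (25−26.68)²/26.68 + (16−18.07)²/18.07 + (19−14.42)²/14.42 + (7−14.65)²/14.65 + (13−9.93)²/9.93 + (12−20.33)²/20.33 + (30−20.67)²/20.67 + (13−14.00)²/14.00 = 14.9866
df = 4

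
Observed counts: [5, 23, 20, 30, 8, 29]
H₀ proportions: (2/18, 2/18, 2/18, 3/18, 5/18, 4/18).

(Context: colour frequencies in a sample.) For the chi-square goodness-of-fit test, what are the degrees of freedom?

df = k − 1 = 6 − 1 = 5

degrees of freedom = 5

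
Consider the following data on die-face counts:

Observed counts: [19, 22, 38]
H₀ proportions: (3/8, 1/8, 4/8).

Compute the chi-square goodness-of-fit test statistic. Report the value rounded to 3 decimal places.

test statistic = 18.755

n = 79; E_i = n·p_i = [29.62, 9.88, 39.50]
χ² = (19−29.62)²/29.62 + (22−9.88)²/9.88 + (38−39.50)²/39.50 = 18.7553
df = 2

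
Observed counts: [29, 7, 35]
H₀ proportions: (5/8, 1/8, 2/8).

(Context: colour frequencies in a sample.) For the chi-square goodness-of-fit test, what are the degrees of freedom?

df = k − 1 = 3 − 1 = 2

degrees of freedom = 2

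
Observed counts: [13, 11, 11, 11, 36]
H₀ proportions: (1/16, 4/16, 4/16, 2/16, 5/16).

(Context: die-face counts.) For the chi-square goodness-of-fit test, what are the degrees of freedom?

df = k − 1 = 5 − 1 = 4

degrees of freedom = 4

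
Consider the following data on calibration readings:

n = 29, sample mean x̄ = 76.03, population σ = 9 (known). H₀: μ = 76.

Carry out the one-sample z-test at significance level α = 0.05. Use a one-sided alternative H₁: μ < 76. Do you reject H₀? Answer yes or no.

reject H₀: no

SE = σ/√n = 9/√29 = 1.6713
z = (x̄−μ₀)/SE = (76.03−76)/1.6713 = 0.0180
p-value (one-sided, H₁ less) = 0.50716
At α=0.05: p ≥ α → fail to reject H₀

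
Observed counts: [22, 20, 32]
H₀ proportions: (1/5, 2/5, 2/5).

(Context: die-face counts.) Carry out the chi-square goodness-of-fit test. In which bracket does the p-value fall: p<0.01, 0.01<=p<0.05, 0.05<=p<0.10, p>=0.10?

n = 74; E_i = n·p_i = [14.80, 29.60, 29.60]
χ² = (22−14.80)²/14.80 + (20−29.60)²/29.60 + (32−29.60)²/29.60 = 6.8108
df = 2
p-value (upper-tail) = 0.03319
→ bracket: 0.01<=p<0.05

p-value bracket: 0.01<=p<0.05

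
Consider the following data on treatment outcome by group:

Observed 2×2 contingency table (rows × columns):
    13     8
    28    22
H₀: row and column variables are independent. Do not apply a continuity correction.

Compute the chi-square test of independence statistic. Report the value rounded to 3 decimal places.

Row totals [21, 50], col totals [41, 30], n=71
χ² = (13−12.13)²/12.13 + (8−8.87)²/8.87 + (28−28.87)²/28.87 + (22−21.13)²/21.13 = 0.2113
df = 1

test statistic = 0.211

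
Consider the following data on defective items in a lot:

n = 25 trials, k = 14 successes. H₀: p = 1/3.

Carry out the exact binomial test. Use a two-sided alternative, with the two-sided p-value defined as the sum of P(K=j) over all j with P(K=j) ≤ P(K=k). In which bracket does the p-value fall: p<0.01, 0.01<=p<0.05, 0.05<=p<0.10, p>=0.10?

p-value bracket: 0.01<=p<0.05

Exact binomial: n=25, k=14, p₀=1/3=0.3333
P(X=j) = C(n,j)·p₀^j·(1−p₀)^(n−j); p = Σ P(X=j) over j with P(X=j) ≤ P(X=14)
p-value (two-sided) = 0.01988
→ bracket: 0.01<=p<0.05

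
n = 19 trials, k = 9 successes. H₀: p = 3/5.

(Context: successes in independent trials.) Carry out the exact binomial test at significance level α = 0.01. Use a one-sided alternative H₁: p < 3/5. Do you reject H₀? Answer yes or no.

Exact binomial: n=19, k=9, p₀=3/5=0.6000
P(X≤9) from Σ C(n,i)·p₀^i·(1−p₀)^(n−i)
p-value (one-sided, H₁ less) = 0.18609
At α=0.01: p ≥ α → fail to reject H₀

reject H₀: no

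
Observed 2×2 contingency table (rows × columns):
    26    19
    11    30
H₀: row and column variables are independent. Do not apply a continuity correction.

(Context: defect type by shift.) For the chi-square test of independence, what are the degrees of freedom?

df = (r−1)(c−1) = (2−1)·(2−1) = 1

degrees of freedom = 1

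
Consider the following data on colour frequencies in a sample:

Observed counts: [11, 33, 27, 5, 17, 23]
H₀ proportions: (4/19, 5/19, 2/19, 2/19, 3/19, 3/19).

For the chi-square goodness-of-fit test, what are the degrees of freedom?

df = k − 1 = 6 − 1 = 5

degrees of freedom = 5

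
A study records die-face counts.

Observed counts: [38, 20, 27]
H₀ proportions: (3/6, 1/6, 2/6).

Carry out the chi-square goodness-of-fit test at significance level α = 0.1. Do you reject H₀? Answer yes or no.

reject H₀: no

n = 85; E_i = n·p_i = [42.50, 14.17, 28.33]
χ² = (38−42.50)²/42.50 + (20−14.17)²/14.17 + (27−28.33)²/28.33 = 2.9412
df = 2
p-value (upper-tail) = 0.22979
At α=0.1: p ≥ α → fail to reject H₀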